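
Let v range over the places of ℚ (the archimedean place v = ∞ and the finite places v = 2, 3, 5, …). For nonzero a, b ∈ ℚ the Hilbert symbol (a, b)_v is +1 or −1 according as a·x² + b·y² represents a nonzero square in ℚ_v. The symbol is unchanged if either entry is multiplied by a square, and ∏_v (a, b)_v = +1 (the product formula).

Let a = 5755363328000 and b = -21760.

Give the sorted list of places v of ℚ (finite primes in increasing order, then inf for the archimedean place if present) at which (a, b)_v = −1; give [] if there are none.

[2, 5, 13, 17]

(a, b) ≡ (12155, -85) mod (ℚ^×)²; places V = {2, 5, 11, 13, 17, ∞}.
(a,b)_5: α=3, u≡4; β=1, v≡3 (mod 5); (4|5)=+1, (3|5)=-1; sign (−1)^0·+1^1·-1^3 = -1.
(a,b)_2: α=16, β=8; u≡3, v≡3 (mod 8); ε(u)ε(v)=1·1, αω(v)=16·1, βω(u)=8·1; sum ≡ 1  ⇒  -1.
(a,b)_17: α=3, u≡8; β=1, v≡12 (mod 17); (8|17)=+1, (12|17)=-1; sign (−1)^0·+1^1·-1^3 = -1.
(a,b)_11: α=1, u≡9; β=0, v≡9 (mod 11); (9|11)=+1, (9|11)=+1; sign (−1)^0·+1^0·+1^1 = +1.
(a,b)_∞: sgn(12155)=+, sgn(-85)=−, so +1.
(a,b)_13: α=1, u≡9; β=0, v≡2 (mod 13); (9|13)=+1, (2|13)=-1; sign (−1)^0·+1^0·-1^1 = -1.
|Ram(12155, -85)| = 4, even; anisotropic at {2, 5, 13, 17}.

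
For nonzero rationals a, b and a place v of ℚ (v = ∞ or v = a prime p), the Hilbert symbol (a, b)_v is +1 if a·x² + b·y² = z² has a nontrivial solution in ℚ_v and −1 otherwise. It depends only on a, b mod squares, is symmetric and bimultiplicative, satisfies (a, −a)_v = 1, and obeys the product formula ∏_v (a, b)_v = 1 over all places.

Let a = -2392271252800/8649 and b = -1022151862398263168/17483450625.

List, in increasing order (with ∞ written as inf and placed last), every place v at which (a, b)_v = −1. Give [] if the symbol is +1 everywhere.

[2, 11, 23, inf]

(a, b) ≡ (-253, -782) mod (ℚ^×)²; places V = {2, 3, 5, 11, 13, 17, 23, 31, 41, 43, ∞}.
(a,b)_23: α=1, u≡8; β=1, v≡16 (mod 23); (8|23)=+1, (16|23)=+1; sign (−1)^1·+1^1·+1^1 = -1.
(a,b)_∞: sgn(-253)=−, sgn(-782)=−, so -1.
(a,b)_13: α=2, u≡8; β=6, v≡11 (mod 13); (8|13)=-1, (11|13)=-1; sign (−1)^0·-1^6·-1^2 = +1.
(a,b)_41: α=0, u≡12; β=-2, v≡27 (mod 41); (12|41)=-1, (27|41)=-1; sign (−1)^0·-1^-2·-1^0 = +1.
(a,b)_17: α=2, u≡2; β=3, v≡12 (mod 17); (2|17)=+1, (12|17)=-1; sign (−1)^0·+1^3·-1^2 = +1.
(a,b)_2: α=6, β=7; u≡3, v≡1 (mod 8); ε(u)ε(v)=1·0, αω(v)=6·0, βω(u)=7·1; sum ≡ 1  ⇒  -1.
(a,b)_31: α=-2, u≡21; β=0, v≡3 (mod 31); (21|31)=-1, (3|31)=-1; sign (−1)^0·-1^0·-1^-2 = +1.
(a,b)_3: α=-2, u≡2; β=-2, v≡1 (mod 3); (2|3)=-1, (1|3)=+1; sign (−1)^0·-1^-2·+1^-2 = +1.
(a,b)_11: α=3, u≡2; β=4, v≡7 (mod 11); (2|11)=-1, (7|11)=-1; sign (−1)^0·-1^4·-1^3 = -1.
(a,b)_5: α=2, u≡2; β=-4, v≡2 (mod 5); (2|5)=-1, (2|5)=-1; sign (−1)^0·-1^-4·-1^2 = +1.
(a,b)_43: α=0, u≡33; β=-2, v≡31 (mod 43); (33|43)=-1, (31|43)=+1; sign (−1)^0·-1^-2·+1^0 = +1.
Ram(-253, -782) = {2, 11, 23, ∞}; no ℚ_2-point on the conic.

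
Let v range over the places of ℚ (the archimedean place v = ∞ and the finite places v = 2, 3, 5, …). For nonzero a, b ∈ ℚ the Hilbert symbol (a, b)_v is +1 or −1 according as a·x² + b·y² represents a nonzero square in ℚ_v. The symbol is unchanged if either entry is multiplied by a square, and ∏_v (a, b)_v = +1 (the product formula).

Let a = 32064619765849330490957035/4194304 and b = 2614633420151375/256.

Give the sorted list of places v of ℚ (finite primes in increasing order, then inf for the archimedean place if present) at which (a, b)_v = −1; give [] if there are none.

[2, 5]

Mod squares: a ≡ 198835, b ≡ 95. Check v ∈ {∞, 2, 5, 7, 13, 19, 23}.
v=23: a=23^3·(≡21), b=23^2·(≡16) mod 23; (21|23)=-1, (16|23)=+1; (−1)^{3·2·11}·(-1)^2·(+1)^3 = +1.
v=∞: 198835 > 0 and 95 > 0  ⇒  (a,b)_∞ = +1.
v=7: a=7^13·(≡3), b=7^8·(≡1) mod 7; (3|7)=-1, (1|7)=+1; (−1)^{13·8·3}·(-1)^8·(+1)^13 = +1.
v=5: a=5^1·(≡3), b=5^3·(≡1) mod 5; (3|5)=-1, (1|5)=+1; (−1)^{1·3·2}·(-1)^3·(+1)^1 = -1.
v=2: v_2(a)=-22, v_2(b)=-8; units ≡ 3, 7 (mod 8); ε·ε+αω+βω = 1·1+-22·0+-8·1 ≡ 1  ⇒  (a,b)_2 = -1.
v=13: a=13^3·(≡6), b=13^0·(≡10) mod 13; (6|13)=-1, (10|13)=+1; (−1)^{3·0·6}·(-1)^0·(+1)^3 = +1.
v=19: a=19^5·(≡8), b=19^3·(≡4) mod 19; (8|19)=-1, (4|19)=+1; (−1)^{5·3·9}·(-1)^3·(+1)^5 = +1.
(198835, 95 / ℚ) ramifies at {2, 5}: a division algebra.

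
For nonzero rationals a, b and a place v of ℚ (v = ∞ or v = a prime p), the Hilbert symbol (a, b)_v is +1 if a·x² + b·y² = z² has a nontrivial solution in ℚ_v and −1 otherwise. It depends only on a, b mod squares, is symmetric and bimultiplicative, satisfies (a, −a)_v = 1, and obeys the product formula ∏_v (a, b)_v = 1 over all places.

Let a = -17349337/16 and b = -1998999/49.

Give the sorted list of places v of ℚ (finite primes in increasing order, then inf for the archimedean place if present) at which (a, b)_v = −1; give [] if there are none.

[19, 23, 37, inf]

Mod squares: a ≡ -12673, b ≡ -24679. Check v ∈ {∞, 2, 3, 7, 19, 23, 29, 37}.
v=37: a=37^2·(≡15), b=37^1·(≡21) mod 37; (15|37)=-1, (21|37)=+1; (−1)^{2·1·18}·(-1)^1·(+1)^2 = -1.
v=23: a=23^1·(≡18), b=23^1·(≡9) mod 23; (18|23)=+1, (9|23)=+1; (−1)^{1·1·11}·(+1)^1·(+1)^1 = -1.
v=29: a=29^1·(≡21), b=29^1·(≡3) mod 29; (21|29)=-1, (3|29)=-1; (−1)^{1·1·14}·(-1)^1·(-1)^1 = +1.
v=7: a=7^0·(≡1), b=7^-2·(≡5) mod 7; (1|7)=+1, (5|7)=-1; (−1)^{0·-2·3}·(+1)^-2·(-1)^0 = +1.
v=2: v_2(a)=-4, v_2(b)=0; units ≡ 7, 1 (mod 8); ε·ε+αω+βω = 1·0+-4·0+0·0 ≡ 0  ⇒  (a,b)_2 = +1.
v=∞: -12673 < 0 and -24679 < 0  ⇒  (a,b)_∞ = -1.
v=19: a=19^1·(≡7), b=19^0·(≡13) mod 19; (7|19)=+1, (13|19)=-1; (−1)^{1·0·9}·(+1)^0·(-1)^1 = -1.
v=3: a=3^0·(≡2), b=3^4·(≡2) mod 3; (2|3)=-1, (2|3)=-1; (−1)^{0·4·1}·(-1)^4·(-1)^0 = +1.
|Ram(-12673, -24679)| = 4, even; anisotropic at {19, 23, 37, ∞}.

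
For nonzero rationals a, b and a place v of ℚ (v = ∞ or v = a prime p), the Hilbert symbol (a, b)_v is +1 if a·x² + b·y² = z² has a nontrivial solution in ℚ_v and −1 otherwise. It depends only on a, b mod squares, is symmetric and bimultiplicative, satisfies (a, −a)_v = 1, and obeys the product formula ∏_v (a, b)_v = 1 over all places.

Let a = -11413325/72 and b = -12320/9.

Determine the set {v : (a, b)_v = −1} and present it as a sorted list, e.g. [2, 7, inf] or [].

[11, inf]

Mod squares: a ≡ -154, b ≡ -770. Check v ∈ {∞, 2, 3, 5, 7, 11}.
v=5: a=5^2·(≡1), b=5^1·(≡4) mod 5; (1|5)=+1, (4|5)=+1; (−1)^{2·1·2}·(+1)^1·(+1)^2 = +1.
v=11: a=11^3·(≡10), b=11^1·(≡10) mod 11; (10|11)=-1, (10|11)=-1; (−1)^{3·1·5}·(-1)^1·(-1)^3 = -1.
v=∞: -154 < 0 and -770 < 0  ⇒  (a,b)_∞ = -1.
v=7: a=7^3·(≡5), b=7^1·(≡2) mod 7; (5|7)=-1, (2|7)=+1; (−1)^{3·1·3}·(-1)^1·(+1)^3 = +1.
v=2: v_2(a)=-3, v_2(b)=5; units ≡ 3, 7 (mod 8); ε·ε+αω+βω = 1·1+-3·0+5·1 ≡ 0  ⇒  (a,b)_2 = +1.
v=3: a=3^-2·(≡2), b=3^-2·(≡1) mod 3; (2|3)=-1, (1|3)=+1; (−1)^{-2·-2·1}·(-1)^-2·(+1)^-2 = +1.
(-154, -770 / ℚ) ramifies at {11, ∞}: a division algebra.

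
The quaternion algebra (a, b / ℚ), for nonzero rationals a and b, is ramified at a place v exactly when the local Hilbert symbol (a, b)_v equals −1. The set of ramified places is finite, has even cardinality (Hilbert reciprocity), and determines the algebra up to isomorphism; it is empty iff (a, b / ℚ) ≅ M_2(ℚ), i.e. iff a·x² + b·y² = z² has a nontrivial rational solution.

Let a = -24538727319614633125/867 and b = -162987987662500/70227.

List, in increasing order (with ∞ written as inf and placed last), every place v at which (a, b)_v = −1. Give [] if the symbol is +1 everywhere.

[3, 7, 13, inf]

Mod squares: a ≡ -39, b ≡ -1155. Check v ∈ {∞, 2, 3, 5, 7, 11, 13, 17, 23, 31}.
v=5: a=5^4·(≡1), b=5^5·(≡4) mod 5; (1|5)=+1, (4|5)=+1; (−1)^{4·5·2}·(+1)^5·(+1)^4 = +1.
v=3: a=3^-1·(≡2), b=3^-5·(≡2) mod 3; (2|3)=-1, (2|3)=-1; (−1)^{-1·-5·1}·(-1)^-5·(-1)^-1 = -1.
v=23: a=23^2·(≡7), b=23^0·(≡1) mod 23; (7|23)=-1, (1|23)=+1; (−1)^{2·0·11}·(-1)^0·(+1)^2 = +1.
v=13: a=13^3·(≡1), b=13^4·(≡7) mod 13; (1|13)=+1, (7|13)=-1; (−1)^{3·4·6}·(+1)^4·(-1)^3 = -1.
v=17: a=17^-2·(≡6), b=17^-2·(≡2) mod 17; (6|17)=-1, (2|17)=+1; (−1)^{-2·-2·8}·(-1)^-2·(+1)^-2 = +1.
v=11: a=11^4·(≡3), b=11^3·(≡5) mod 11; (3|11)=+1, (5|11)=+1; (−1)^{4·3·5}·(+1)^3·(+1)^4 = +1.
v=2: v_2(a)=0, v_2(b)=2; units ≡ 1, 5 (mod 8); ε·ε+αω+βω = 0·0+0·1+2·0 ≡ 0  ⇒  (a,b)_2 = +1.
v=∞: -39 < 0 and -1155 < 0  ⇒  (a,b)_∞ = -1.
v=31: a=31^2·(≡13), b=31^0·(≡13) mod 31; (13|31)=-1, (13|31)=-1; (−1)^{2·0·15}·(-1)^0·(-1)^2 = +1.
v=7: a=7^4·(≡6), b=7^3·(≡3) mod 7; (6|7)=-1, (3|7)=-1; (−1)^{4·3·3}·(-1)^3·(-1)^4 = -1.
|Ram(-39, -1155)| = 4, even; anisotropic at {3, 7, 13, ∞}.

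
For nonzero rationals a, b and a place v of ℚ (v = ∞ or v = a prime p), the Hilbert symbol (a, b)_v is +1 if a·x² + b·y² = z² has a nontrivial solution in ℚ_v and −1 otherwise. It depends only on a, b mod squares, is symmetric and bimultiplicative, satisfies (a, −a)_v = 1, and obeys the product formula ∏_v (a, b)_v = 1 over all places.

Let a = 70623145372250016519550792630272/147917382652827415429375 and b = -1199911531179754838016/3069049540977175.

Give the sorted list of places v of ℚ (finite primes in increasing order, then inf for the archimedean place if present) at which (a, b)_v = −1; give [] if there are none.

(a, b) ≡ (986986, -2618) mod (ℚ^×)²; places V = {2, 3, 5, 7, 11, 13, 17, 19, 23, 29, 31, 37, 47, ∞}.
(a,b)_11: α=1, u≡7; β=1, v≡9 (mod 11); (7|11)=-1, (9|11)=+1; sign (−1)^1·-1^1·+1^1 = +1.
(a,b)_∞: sgn(986986)=+, sgn(-2618)=−, so +1.
(a,b)_17: α=1, u≡6; β=1, v≡4 (mod 17); (6|17)=-1, (4|17)=+1; sign (−1)^0·-1^1·+1^1 = -1.
(a,b)_31: α=-2, u≡20; β=0, v≡22 (mod 31); (20|31)=+1, (22|31)=-1; sign (−1)^0·+1^0·-1^-2 = +1.
(a,b)_13: α=3, u≡2; β=4, v≡11 (mod 13); (2|13)=-1, (11|13)=-1; sign (−1)^0·-1^4·-1^3 = -1.
(a,b)_3: α=16, u≡1; β=10, v≡1 (mod 3); (1|3)=+1, (1|3)=+1; sign (−1)^0·+1^10·+1^16 = +1.
(a,b)_23: α=-4, u≡14; β=-2, v≡6 (mod 23); (14|23)=-1, (6|23)=+1; sign (−1)^0·-1^-2·+1^-4 = +1.
(a,b)_5: α=-4, u≡1; β=-2, v≡2 (mod 5); (1|5)=+1, (2|5)=-1; sign (−1)^0·+1^-2·-1^-4 = +1.
(a,b)_29: α=3, u≡11; β=2, v≡19 (mod 29); (11|29)=-1, (19|29)=-1; sign (−1)^0·-1^2·-1^3 = -1.
(a,b)_19: α=0, u≡10; β=-2, v≡9 (mod 19); (10|19)=-1, (9|19)=+1; sign (−1)^0·-1^-2·+1^0 = +1.
(a,b)_47: α=4, u≡5; β=2, v≡8 (mod 47); (5|47)=-1, (8|47)=+1; sign (−1)^0·-1^2·+1^4 = +1.
(a,b)_37: α=-6, u≡34; β=-4, v≡4 (mod 37); (34|37)=+1, (4|37)=+1; sign (−1)^0·+1^-4·+1^-6 = +1.
(a,b)_7: α=-3, u≡4; β=-3, v≡1 (mod 7); (4|7)=+1, (1|7)=+1; sign (−1)^1·+1^-3·+1^-3 = -1.
(a,b)_2: α=25, β=11; u≡5, v≡3 (mod 8); ε(u)ε(v)=0·1, αω(v)=25·1, βω(u)=11·1; sum ≡ 0  ⇒  +1.
|Ram(986986, -2618)| = 4, even; anisotropic at {7, 13, 17, 29}.

[7, 13, 17, 29]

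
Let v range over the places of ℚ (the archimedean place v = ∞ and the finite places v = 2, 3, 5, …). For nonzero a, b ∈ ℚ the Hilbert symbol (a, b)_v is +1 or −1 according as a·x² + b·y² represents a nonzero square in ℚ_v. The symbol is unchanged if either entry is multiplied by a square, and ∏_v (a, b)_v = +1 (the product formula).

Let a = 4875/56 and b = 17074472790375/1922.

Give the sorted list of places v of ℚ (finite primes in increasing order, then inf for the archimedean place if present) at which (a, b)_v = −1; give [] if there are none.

[2, 11, 13, 17]

Mod squares: a ≡ 2730, b ≡ 1870. Check v ∈ {∞, 2, 3, 5, 7, 11, 13, 17, 31}.
v=7: a=7^-1·(≡3), b=7^2·(≡1) mod 7; (3|7)=-1, (1|7)=+1; (−1)^{-1·2·3}·(-1)^2·(+1)^-1 = +1.
v=11: a=11^0·(≡2), b=11^3·(≡4) mod 11; (2|11)=-1, (4|11)=+1; (−1)^{0·3·5}·(-1)^3·(+1)^0 = -1.
v=31: a=31^0·(≡9), b=31^-2·(≡28) mod 31; (9|31)=+1, (28|31)=+1; (−1)^{0·-2·15}·(+1)^-2·(+1)^0 = +1.
v=5: a=5^3·(≡4), b=5^3·(≡4) mod 5; (4|5)=+1, (4|5)=+1; (−1)^{3·3·2}·(+1)^3·(+1)^3 = +1.
v=∞: 2730 > 0 and 1870 > 0  ⇒  (a,b)_∞ = +1.
v=3: a=3^1·(≡1), b=3^6·(≡1) mod 3; (1|3)=+1, (1|3)=+1; (−1)^{1·6·1}·(+1)^6·(+1)^1 = +1.
v=13: a=13^1·(≡6), b=13^2·(≡6) mod 13; (6|13)=-1, (6|13)=-1; (−1)^{1·2·6}·(-1)^2·(-1)^1 = -1.
v=2: v_2(a)=-3, v_2(b)=-1; units ≡ 5, 7 (mod 8); ε·ε+αω+βω = 0·1+-3·0+-1·1 ≡ 1  ⇒  (a,b)_2 = -1.
v=17: a=17^0·(≡6), b=17^1·(≡16) mod 17; (6|17)=-1, (16|17)=+1; (−1)^{0·1·8}·(-1)^1·(+1)^0 = -1.
(2730, 1870 / ℚ) ramifies at {2, 11, 13, 17}: a division algebra.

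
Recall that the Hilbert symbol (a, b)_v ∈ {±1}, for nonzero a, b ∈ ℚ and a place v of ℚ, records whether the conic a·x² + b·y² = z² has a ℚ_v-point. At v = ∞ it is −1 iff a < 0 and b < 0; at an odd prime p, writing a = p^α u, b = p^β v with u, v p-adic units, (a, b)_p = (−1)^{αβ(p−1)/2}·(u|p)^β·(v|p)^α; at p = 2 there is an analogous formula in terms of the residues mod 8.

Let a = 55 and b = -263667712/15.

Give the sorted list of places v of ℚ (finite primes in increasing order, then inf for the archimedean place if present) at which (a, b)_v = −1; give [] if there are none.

(a, b) ≡ (55, -1995) mod (ℚ^×)²; places V = {2, 3, 5, 7, 11, 19, ∞}.
(a,b)_19: α=0, u≡17; β=1, v≡7 (mod 19); (17|19)=+1, (7|19)=+1; sign (−1)^0·+1^1·+1^0 = +1.
(a,b)_7: α=0, u≡6; β=1, v≡2 (mod 7); (6|7)=-1, (2|7)=+1; sign (−1)^0·-1^1·+1^0 = -1.
(a,b)_2: α=0, β=14; u≡7, v≡5 (mod 8); ε(u)ε(v)=1·0, αω(v)=0·1, βω(u)=14·0; sum ≡ 0  ⇒  +1.
(a,b)_3: α=0, u≡1; β=-1, v≡1 (mod 3); (1|3)=+1, (1|3)=+1; sign (−1)^0·+1^-1·+1^0 = +1.
(a,b)_5: α=1, u≡1; β=-1, v≡1 (mod 5); (1|5)=+1, (1|5)=+1; sign (−1)^0·+1^-1·+1^1 = +1.
(a,b)_11: α=1, u≡5; β=2, v≡7 (mod 11); (5|11)=+1, (7|11)=-1; sign (−1)^0·+1^2·-1^1 = -1.
(a,b)_∞: sgn(55)=+, sgn(-1995)=−, so +1.
(55, -1995 / ℚ) ramifies at {7, 11}: a division algebra.

[7, 11]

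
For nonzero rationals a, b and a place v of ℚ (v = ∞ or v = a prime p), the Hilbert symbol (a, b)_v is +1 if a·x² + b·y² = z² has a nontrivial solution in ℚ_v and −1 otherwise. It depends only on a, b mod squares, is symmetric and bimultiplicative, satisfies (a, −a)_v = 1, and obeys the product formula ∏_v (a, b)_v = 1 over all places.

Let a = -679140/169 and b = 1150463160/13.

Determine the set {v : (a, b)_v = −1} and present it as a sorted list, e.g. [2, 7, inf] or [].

[2, 5, 11, 13]

(a, b) ≡ (-385, 1430) mod (ℚ^×)²; places V = {2, 3, 5, 7, 11, 13, ∞}.
(a,b)_2: α=2, β=3; u≡7, v≡3 (mod 8); ε(u)ε(v)=1·1, αω(v)=2·1, βω(u)=3·0; sum ≡ 1  ⇒  -1.
(a,b)_5: α=1, u≡3; β=1, v≡4 (mod 5); (3|5)=-1, (4|5)=+1; sign (−1)^0·-1^1·+1^1 = -1.
(a,b)_3: α=2, u≡2; β=2, v≡2 (mod 3); (2|3)=-1, (2|3)=-1; sign (−1)^0·-1^2·-1^2 = +1.
(a,b)_∞: sgn(-385)=−, sgn(1430)=+, so +1.
(a,b)_7: α=3, u≡1; β=4, v≡4 (mod 7); (1|7)=+1, (4|7)=+1; sign (−1)^0·+1^4·+1^3 = +1.
(a,b)_13: α=-2, u≡6; β=-1, v≡2 (mod 13); (6|13)=-1, (2|13)=-1; sign (−1)^0·-1^-1·-1^-2 = -1.
(a,b)_11: α=1, u≡9; β=3, v≡1 (mod 11); (9|11)=+1, (1|11)=+1; sign (−1)^1·+1^3·+1^1 = -1.
|Ram(-385, 1430)| = 4, even; anisotropic at {2, 5, 11, 13}.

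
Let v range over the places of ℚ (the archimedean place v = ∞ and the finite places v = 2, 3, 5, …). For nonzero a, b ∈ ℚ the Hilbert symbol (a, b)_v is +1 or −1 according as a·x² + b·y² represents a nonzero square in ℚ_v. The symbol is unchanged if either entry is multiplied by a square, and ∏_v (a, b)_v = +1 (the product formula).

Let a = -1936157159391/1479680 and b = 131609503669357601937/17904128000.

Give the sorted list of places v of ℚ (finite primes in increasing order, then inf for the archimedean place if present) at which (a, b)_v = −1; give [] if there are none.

Mod squares: a ≡ -94395, b ≡ 45885. Check v ∈ {∞, 2, 3, 5, 7, 11, 13, 17, 19, 23, 29, 31, 41}.
v=5: a=5^-1·(≡4), b=5^-3·(≡3) mod 5; (4|5)=+1, (3|5)=-1; (−1)^{-1·-3·2}·(+1)^-3·(-1)^-1 = -1.
v=2: v_2(a)=-10, v_2(b)=-12; units ≡ 5, 5 (mod 8); ε·ε+αω+βω = 0·0+-10·1+-12·1 ≡ 0  ⇒  (a,b)_2 = +1.
v=19: a=19^2·(≡6), b=19^5·(≡13) mod 19; (6|19)=+1, (13|19)=-1; (−1)^{2·5·9}·(+1)^5·(-1)^2 = +1.
v=17: a=17^-2·(≡10), b=17^-2·(≡9) mod 17; (10|17)=-1, (9|17)=+1; (−1)^{-2·-2·8}·(-1)^-2·(+1)^-2 = +1.
v=13: a=13^2·(≡7), b=13^0·(≡2) mod 13; (7|13)=-1, (2|13)=-1; (−1)^{2·0·6}·(-1)^0·(-1)^2 = +1.
v=∞: -94395 < 0 and 45885 > 0  ⇒  (a,b)_∞ = +1.
v=29: a=29^1·(≡22), b=29^2·(≡16) mod 29; (22|29)=+1, (16|29)=+1; (−1)^{1·2·14}·(+1)^2·(+1)^1 = +1.
v=23: a=23^0·(≡17), b=23^1·(≡22) mod 23; (17|23)=-1, (22|23)=-1; (−1)^{0·1·11}·(-1)^1·(-1)^0 = -1.
v=3: a=3^1·(≡2), b=3^5·(≡1) mod 3; (2|3)=-1, (1|3)=+1; (−1)^{1·5·1}·(-1)^5·(+1)^1 = +1.
v=31: a=31^1·(≡22), b=31^2·(≡4) mod 31; (22|31)=-1, (4|31)=+1; (−1)^{1·2·15}·(-1)^2·(+1)^1 = +1.
v=11: a=11^0·(≡10), b=11^-2·(≡4) mod 11; (10|11)=-1, (4|11)=+1; (−1)^{0·-2·5}·(-1)^-2·(+1)^0 = +1.
v=41: a=41^2·(≡6), b=41^2·(≡3) mod 41; (6|41)=-1, (3|41)=-1; (−1)^{2·2·20}·(-1)^2·(-1)^2 = +1.
v=7: a=7^1·(≡1), b=7^1·(≡6) mod 7; (1|7)=+1, (6|7)=-1; (−1)^{1·1·3}·(+1)^1·(-1)^1 = +1.
(-94395, 45885 / ℚ) ramifies at {5, 23}: a division algebra.

[5, 23]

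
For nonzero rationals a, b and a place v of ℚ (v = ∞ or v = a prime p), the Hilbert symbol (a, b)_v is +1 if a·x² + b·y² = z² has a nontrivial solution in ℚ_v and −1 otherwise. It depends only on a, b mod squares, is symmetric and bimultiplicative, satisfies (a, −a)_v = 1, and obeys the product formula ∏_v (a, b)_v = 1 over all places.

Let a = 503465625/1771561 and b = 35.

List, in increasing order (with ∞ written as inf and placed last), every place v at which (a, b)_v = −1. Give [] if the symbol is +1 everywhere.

Mod squares: a ≡ 1105, b ≡ 35. Check v ∈ {∞, 2, 3, 5, 7, 11, 13, 17}.
v=13: a=13^1·(≡6), b=13^0·(≡9) mod 13; (6|13)=-1, (9|13)=+1; (−1)^{1·0·6}·(-1)^0·(+1)^1 = +1.
v=17: a=17^1·(≡14), b=17^0·(≡1) mod 17; (14|17)=-1, (1|17)=+1; (−1)^{1·0·8}·(-1)^0·(+1)^1 = +1.
v=5: a=5^5·(≡4), b=5^1·(≡2) mod 5; (4|5)=+1, (2|5)=-1; (−1)^{5·1·2}·(+1)^1·(-1)^5 = -1.
v=∞: 1105 > 0 and 35 > 0  ⇒  (a,b)_∞ = +1.
v=2: v_2(a)=0, v_2(b)=0; units ≡ 1, 3 (mod 8); ε·ε+αω+βω = 0·1+0·1+0·0 ≡ 0  ⇒  (a,b)_2 = +1.
v=3: a=3^6·(≡1), b=3^0·(≡2) mod 3; (1|3)=+1, (2|3)=-1; (−1)^{6·0·1}·(+1)^0·(-1)^6 = +1.
v=11: a=11^-6·(≡3), b=11^0·(≡2) mod 11; (3|11)=+1, (2|11)=-1; (−1)^{-6·0·5}·(+1)^0·(-1)^-6 = +1.
v=7: a=7^0·(≡5), b=7^1·(≡5) mod 7; (5|7)=-1, (5|7)=-1; (−1)^{0·1·3}·(-1)^1·(-1)^0 = -1.
Ram(1105, 35) = {5, 7}; no ℚ_5-point on the conic.

[5, 7]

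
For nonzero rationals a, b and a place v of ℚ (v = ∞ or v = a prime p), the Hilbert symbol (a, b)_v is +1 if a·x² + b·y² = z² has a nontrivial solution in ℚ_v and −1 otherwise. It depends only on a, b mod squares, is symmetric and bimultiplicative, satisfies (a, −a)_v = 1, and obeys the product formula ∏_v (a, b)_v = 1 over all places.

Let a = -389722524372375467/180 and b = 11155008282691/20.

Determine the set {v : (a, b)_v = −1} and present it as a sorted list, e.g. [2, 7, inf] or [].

[5, 13, 19, 23]

Mod squares: a ≡ -32580535, b ≡ 45695. Check v ∈ {∞, 2, 3, 5, 7, 13, 19, 23, 31, 37}.
v=7: a=7^6·(≡5), b=7^4·(≡3) mod 7; (5|7)=-1, (3|7)=-1; (−1)^{6·4·3}·(-1)^4·(-1)^6 = +1.
v=2: v_2(a)=-2, v_2(b)=-2; units ≡ 1, 7 (mod 8); ε·ε+αω+βω = 0·1+-2·0+-2·0 ≡ 0  ⇒  (a,b)_2 = +1.
v=∞: -32580535 < 0 and 45695 > 0  ⇒  (a,b)_∞ = +1.
v=19: a=19^1·(≡11), b=19^1·(≡1) mod 19; (11|19)=+1, (1|19)=+1; (−1)^{1·1·9}·(+1)^1·(+1)^1 = -1.
v=5: a=5^-1·(≡3), b=5^-1·(≡4) mod 5; (3|5)=-1, (4|5)=+1; (−1)^{-1·-1·2}·(-1)^-1·(+1)^-1 = -1.
v=37: a=37^1·(≡19), b=37^1·(≡18) mod 37; (19|37)=-1, (18|37)=-1; (−1)^{1·1·18}·(-1)^1·(-1)^1 = +1.
v=3: a=3^-2·(≡2), b=3^0·(≡2) mod 3; (2|3)=-1, (2|3)=-1; (−1)^{-2·0·1}·(-1)^0·(-1)^-2 = +1.
v=13: a=13^1·(≡4), b=13^1·(≡7) mod 13; (4|13)=+1, (7|13)=-1; (−1)^{1·1·6}·(+1)^1·(-1)^1 = -1.
v=31: a=31^3·(≡2), b=31^2·(≡4) mod 31; (2|31)=+1, (4|31)=+1; (−1)^{3·2·15}·(+1)^2·(+1)^3 = +1.
v=23: a=23^3·(≡2), b=23^2·(≡5) mod 23; (2|23)=+1, (5|23)=-1; (−1)^{3·2·11}·(+1)^2·(-1)^3 = -1.
|Ram(-32580535, 45695)| = 4, even; anisotropic at {5, 13, 19, 23}.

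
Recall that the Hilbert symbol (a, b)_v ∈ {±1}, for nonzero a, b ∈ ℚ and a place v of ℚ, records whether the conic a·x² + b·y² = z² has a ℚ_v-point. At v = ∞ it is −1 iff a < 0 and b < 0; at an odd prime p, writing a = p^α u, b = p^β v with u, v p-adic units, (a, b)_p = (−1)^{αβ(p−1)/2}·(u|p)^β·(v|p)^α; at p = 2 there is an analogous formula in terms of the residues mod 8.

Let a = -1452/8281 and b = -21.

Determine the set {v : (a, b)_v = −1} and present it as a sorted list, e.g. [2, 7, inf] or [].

(a, b) ≡ (-3, -21) mod (ℚ^×)²; places V = {2, 3, 7, 11, 13, ∞}.
(a,b)_3: α=1, u≡2; β=1, v≡2 (mod 3); (2|3)=-1, (2|3)=-1; sign (−1)^1·-1^1·-1^1 = -1.
(a,b)_11: α=2, u≡6; β=0, v≡1 (mod 11); (6|11)=-1, (1|11)=+1; sign (−1)^0·-1^0·+1^2 = +1.
(a,b)_7: α=-2, u≡4; β=1, v≡4 (mod 7); (4|7)=+1, (4|7)=+1; sign (−1)^0·+1^1·+1^-2 = +1.
(a,b)_2: α=2, β=0; u≡5, v≡3 (mod 8); ε(u)ε(v)=0·1, αω(v)=2·1, βω(u)=0·1; sum ≡ 0  ⇒  +1.
(a,b)_∞: sgn(-3)=−, sgn(-21)=−, so -1.
(a,b)_13: α=-2, u≡3; β=0, v≡5 (mod 13); (3|13)=+1, (5|13)=-1; sign (−1)^0·+1^0·-1^-2 = +1.
Ram(-3, -21) = {3, ∞}; no ℚ_3-point on the conic.

[3, inf]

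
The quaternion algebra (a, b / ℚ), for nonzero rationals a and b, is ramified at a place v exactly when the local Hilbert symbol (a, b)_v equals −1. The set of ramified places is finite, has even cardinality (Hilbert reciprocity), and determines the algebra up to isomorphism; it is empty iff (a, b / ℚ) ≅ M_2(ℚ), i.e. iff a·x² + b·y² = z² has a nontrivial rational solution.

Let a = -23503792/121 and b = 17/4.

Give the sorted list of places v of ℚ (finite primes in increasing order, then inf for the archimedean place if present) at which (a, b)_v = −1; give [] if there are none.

[17, 23]

Mod squares: a ≡ -5083, b ≡ 17. Check v ∈ {∞, 2, 11, 13, 17, 23}.
v=23: a=23^1·(≡13), b=23^0·(≡10) mod 23; (13|23)=+1, (10|23)=-1; (−1)^{1·0·11}·(+1)^0·(-1)^1 = -1.
v=13: a=13^1·(≡1), b=13^0·(≡1) mod 13; (1|13)=+1, (1|13)=+1; (−1)^{1·0·6}·(+1)^0·(+1)^1 = +1.
v=∞: -5083 < 0 and 17 > 0  ⇒  (a,b)_∞ = +1.
v=17: a=17^3·(≡5), b=17^1·(≡13) mod 17; (5|17)=-1, (13|17)=+1; (−1)^{3·1·8}·(-1)^1·(+1)^3 = -1.
v=2: v_2(a)=4, v_2(b)=-2; units ≡ 5, 1 (mod 8); ε·ε+αω+βω = 0·0+4·0+-2·1 ≡ 0  ⇒  (a,b)_2 = +1.
v=11: a=11^-2·(≡7), b=11^0·(≡7) mod 11; (7|11)=-1, (7|11)=-1; (−1)^{-2·0·5}·(-1)^0·(-1)^-2 = +1.
|Ram(-5083, 17)| = 2, even; anisotropic at {17, 23}.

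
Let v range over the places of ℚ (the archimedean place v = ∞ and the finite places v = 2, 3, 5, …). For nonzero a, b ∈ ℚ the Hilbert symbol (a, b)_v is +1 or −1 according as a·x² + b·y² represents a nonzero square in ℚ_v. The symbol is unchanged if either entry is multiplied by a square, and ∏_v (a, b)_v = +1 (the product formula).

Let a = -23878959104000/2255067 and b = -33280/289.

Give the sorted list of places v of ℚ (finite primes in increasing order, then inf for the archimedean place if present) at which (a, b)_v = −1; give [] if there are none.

Mod squares: a ≡ -330, b ≡ -130. Check v ∈ {∞, 2, 3, 5, 7, 11, 13, 17}.
v=13: a=13^2·(≡8), b=13^1·(≡9) mod 13; (8|13)=-1, (9|13)=+1; (−1)^{2·1·6}·(-1)^1·(+1)^2 = -1.
v=2: v_2(a)=21, v_2(b)=9; units ≡ 3, 7 (mod 8); ε·ε+αω+βω = 1·1+21·0+9·1 ≡ 0  ⇒  (a,b)_2 = +1.
v=3: a=3^-3·(≡1), b=3^0·(≡2) mod 3; (1|3)=+1, (2|3)=-1; (−1)^{-3·0·1}·(+1)^0·(-1)^-3 = -1.
v=11: a=11^1·(≡5), b=11^0·(≡2) mod 11; (5|11)=+1, (2|11)=-1; (−1)^{1·0·5}·(+1)^0·(-1)^1 = -1.
v=17: a=17^-4·(≡6), b=17^-2·(≡6) mod 17; (6|17)=-1, (6|17)=-1; (−1)^{-4·-2·8}·(-1)^-2·(-1)^-4 = +1.
v=5: a=5^3·(≡4), b=5^1·(≡1) mod 5; (4|5)=+1, (1|5)=+1; (−1)^{3·1·2}·(+1)^1·(+1)^3 = +1.
v=7: a=7^2·(≡6), b=7^0·(≡6) mod 7; (6|7)=-1, (6|7)=-1; (−1)^{2·0·3}·(-1)^0·(-1)^2 = +1.
v=∞: -330 < 0 and -130 < 0  ⇒  (a,b)_∞ = -1.
Ram(-330, -130) = {3, 11, 13, ∞}; no ℚ_3-point on the conic.

[3, 11, 13, inf]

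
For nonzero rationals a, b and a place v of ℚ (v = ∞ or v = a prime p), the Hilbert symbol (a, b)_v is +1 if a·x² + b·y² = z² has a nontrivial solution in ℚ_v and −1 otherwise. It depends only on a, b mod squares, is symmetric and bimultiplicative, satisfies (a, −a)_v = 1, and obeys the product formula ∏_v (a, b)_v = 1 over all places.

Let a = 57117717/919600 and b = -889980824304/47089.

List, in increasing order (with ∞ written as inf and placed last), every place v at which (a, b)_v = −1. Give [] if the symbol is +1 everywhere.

(a, b) ≡ (25327, -630591) mod (ℚ^×)²; places V = {2, 3, 5, 7, 11, 13, 19, 23, 31, 37, 43, ∞}.
(a,b)_11: α=-2, u≡3; β=2, v≡10 (mod 11); (3|11)=+1, (10|11)=-1; sign (−1)^0·+1^2·-1^-2 = +1.
(a,b)_43: α=1, u≡3; β=0, v≡41 (mod 43); (3|43)=-1, (41|43)=+1; sign (−1)^0·-1^0·+1^1 = +1.
(a,b)_23: α=2, u≡9; β=1, v≡15 (mod 23); (9|23)=+1, (15|23)=-1; sign (−1)^0·+1^1·-1^2 = +1.
(a,b)_13: α=0, u≡12; β=1, v≡10 (mod 13); (12|13)=+1, (10|13)=+1; sign (−1)^0·+1^1·+1^0 = +1.
(a,b)_7: α=0, u≡2; β=-2, v≡1 (mod 7); (2|7)=+1, (1|7)=+1; sign (−1)^0·+1^-2·+1^0 = +1.
(a,b)_∞: sgn(25327)=+, sgn(-630591)=−, so +1.
(a,b)_31: α=1, u≡13; β=-2, v≡6 (mod 31); (13|31)=-1, (6|31)=-1; sign (−1)^0·-1^-2·-1^1 = -1.
(a,b)_5: α=-2, u≡3; β=0, v≡4 (mod 5); (3|5)=-1, (4|5)=+1; sign (−1)^0·-1^0·+1^-2 = +1.
(a,b)_2: α=-4, β=4; u≡7, v≡1 (mod 8); ε(u)ε(v)=1·0, αω(v)=-4·0, βω(u)=4·0; sum ≡ 0  ⇒  +1.
(a,b)_37: α=0, u≡20; β=1, v≡6 (mod 37); (20|37)=-1, (6|37)=-1; sign (−1)^0·-1^1·-1^0 = -1.
(a,b)_3: α=4, u≡1; β=7, v≡1 (mod 3); (1|3)=+1, (1|3)=+1; sign (−1)^0·+1^7·+1^4 = +1.
(a,b)_19: α=-1, u≡18; β=1, v≡11 (mod 19); (18|19)=-1, (11|19)=+1; sign (−1)^1·-1^1·+1^-1 = +1.
Ram(25327, -630591) = {31, 37}; no ℚ_31-point on the conic.

[31, 37]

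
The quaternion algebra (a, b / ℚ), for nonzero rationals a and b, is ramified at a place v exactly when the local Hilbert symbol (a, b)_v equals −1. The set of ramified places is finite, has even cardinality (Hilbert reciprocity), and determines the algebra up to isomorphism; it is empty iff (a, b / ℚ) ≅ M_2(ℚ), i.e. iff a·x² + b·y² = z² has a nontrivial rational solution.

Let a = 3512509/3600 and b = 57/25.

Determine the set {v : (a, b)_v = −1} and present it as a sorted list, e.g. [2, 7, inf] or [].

[11, 13]

Mod squares: a ≡ 29029, b ≡ 57. Check v ∈ {∞, 2, 3, 5, 7, 11, 13, 19, 29}.
v=5: a=5^-2·(≡1), b=5^-2·(≡2) mod 5; (1|5)=+1, (2|5)=-1; (−1)^{-2·-2·2}·(+1)^-2·(-1)^-2 = +1.
v=11: a=11^3·(≡7), b=11^0·(≡8) mod 11; (7|11)=-1, (8|11)=-1; (−1)^{3·0·5}·(-1)^0·(-1)^3 = -1.
v=19: a=19^0·(≡4), b=19^1·(≡10) mod 19; (4|19)=+1, (10|19)=-1; (−1)^{0·1·9}·(+1)^1·(-1)^0 = +1.
v=3: a=3^-2·(≡1), b=3^1·(≡1) mod 3; (1|3)=+1, (1|3)=+1; (−1)^{-2·1·1}·(+1)^1·(+1)^-2 = +1.
v=∞: 29029 > 0 and 57 > 0  ⇒  (a,b)_∞ = +1.
v=7: a=7^1·(≡3), b=7^0·(≡2) mod 7; (3|7)=-1, (2|7)=+1; (−1)^{1·0·3}·(-1)^0·(+1)^1 = +1.
v=29: a=29^1·(≡26), b=29^0·(≡22) mod 29; (26|29)=-1, (22|29)=+1; (−1)^{1·0·14}·(-1)^0·(+1)^1 = +1.
v=2: v_2(a)=-4, v_2(b)=0; units ≡ 5, 1 (mod 8); ε·ε+αω+βω = 0·0+-4·0+0·1 ≡ 0  ⇒  (a,b)_2 = +1.
v=13: a=13^1·(≡12), b=13^0·(≡8) mod 13; (12|13)=+1, (8|13)=-1; (−1)^{1·0·6}·(+1)^0·(-1)^1 = -1.
Ram(29029, 57) = {11, 13}; no ℚ_11-point on the conic.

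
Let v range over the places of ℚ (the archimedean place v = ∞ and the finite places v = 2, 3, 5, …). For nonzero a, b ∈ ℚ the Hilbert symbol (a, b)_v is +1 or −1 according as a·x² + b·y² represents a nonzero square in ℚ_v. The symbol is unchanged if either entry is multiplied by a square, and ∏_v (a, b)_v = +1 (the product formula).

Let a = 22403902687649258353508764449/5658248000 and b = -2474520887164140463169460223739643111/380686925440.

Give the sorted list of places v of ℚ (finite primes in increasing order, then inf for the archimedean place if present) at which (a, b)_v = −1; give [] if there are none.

(a, b) ≡ (217005, -817190) mod (ℚ^×)²; places V = {2, 3, 5, 7, 11, 17, 19, 23, 29, 37, ∞}.
(a,b)_29: α=-4, u≡18; β=-6, v≡23 (mod 29); (18|29)=-1, (23|29)=+1; sign (−1)^0·-1^-6·+1^-4 = +1.
(a,b)_3: α=17, u≡2; β=20, v≡1 (mod 3); (2|3)=-1, (1|3)=+1; sign (−1)^0·-1^20·+1^17 = +1.
(a,b)_11: α=2, u≡10; β=3, v≡4 (mod 11); (10|11)=-1, (4|11)=+1; sign (−1)^0·-1^3·+1^2 = -1.
(a,b)_19: α=2, u≡17; β=3, v≡9 (mod 19); (17|19)=+1, (9|19)=+1; sign (−1)^0·+1^3·+1^2 = +1.
(a,b)_7: α=4, u≡6; β=4, v≡2 (mod 7); (6|7)=-1, (2|7)=+1; sign (−1)^0·-1^4·+1^4 = +1.
(a,b)_37: α=3, u≡23; β=4, v≡24 (mod 37); (23|37)=-1, (24|37)=-1; sign (−1)^0·-1^4·-1^3 = -1.
(a,b)_2: α=-6, β=-7; u≡5, v≡5 (mod 8); ε(u)ε(v)=0·0, αω(v)=-6·1, βω(u)=-7·1; sum ≡ 1  ⇒  -1.
(a,b)_23: α=1, u≡22; β=3, v≡21 (mod 23); (22|23)=-1, (21|23)=-1; sign (−1)^1·-1^3·-1^1 = -1.
(a,b)_5: α=-3, u≡1; β=-1, v≡3 (mod 5); (1|5)=+1, (3|5)=-1; sign (−1)^0·+1^-1·-1^-3 = -1.
(a,b)_∞: sgn(217005)=+, sgn(-817190)=−, so +1.
(a,b)_17: α=5, u≡9; β=5, v≡10 (mod 17); (9|17)=+1, (10|17)=-1; sign (−1)^0·+1^5·-1^5 = -1.
|Ram(217005, -817190)| = 6, even; anisotropic at {2, 5, 11, 17, 23, 37}.

[2, 5, 11, 17, 23, 37]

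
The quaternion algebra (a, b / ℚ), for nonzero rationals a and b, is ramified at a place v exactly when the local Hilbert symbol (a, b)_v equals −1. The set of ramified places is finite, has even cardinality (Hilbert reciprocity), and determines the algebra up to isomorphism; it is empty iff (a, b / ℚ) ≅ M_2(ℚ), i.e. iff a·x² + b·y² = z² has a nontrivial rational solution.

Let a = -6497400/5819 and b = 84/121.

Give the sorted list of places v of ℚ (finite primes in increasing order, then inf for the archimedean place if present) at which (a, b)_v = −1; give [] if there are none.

[2, 3, 11, 13]

Mod squares: a ≡ -14586, b ≡ 21. Check v ∈ {∞, 2, 3, 5, 7, 11, 13, 17, 23}.
v=17: a=17^1·(≡9), b=17^0·(≡8) mod 17; (9|17)=+1, (8|17)=+1; (−1)^{1·0·8}·(+1)^0·(+1)^1 = +1.
v=∞: -14586 < 0 and 21 > 0  ⇒  (a,b)_∞ = +1.
v=3: a=3^1·(≡1), b=3^1·(≡1) mod 3; (1|3)=+1, (1|3)=+1; (−1)^{1·1·1}·(+1)^1·(+1)^1 = -1.
v=23: a=23^-2·(≡7), b=23^0·(≡14) mod 23; (7|23)=-1, (14|23)=-1; (−1)^{-2·0·11}·(-1)^0·(-1)^-2 = +1.
v=2: v_2(a)=3, v_2(b)=2; units ≡ 3, 5 (mod 8); ε·ε+αω+βω = 1·0+3·1+2·1 ≡ 1  ⇒  (a,b)_2 = -1.
v=7: a=7^2·(≡4), b=7^1·(≡6) mod 7; (4|7)=+1, (6|7)=-1; (−1)^{2·1·3}·(+1)^1·(-1)^2 = +1.
v=5: a=5^2·(≡1), b=5^0·(≡4) mod 5; (1|5)=+1, (4|5)=+1; (−1)^{2·0·2}·(+1)^0·(+1)^2 = +1.
v=13: a=13^1·(≡3), b=13^0·(≡8) mod 13; (3|13)=+1, (8|13)=-1; (−1)^{1·0·6}·(+1)^0·(-1)^1 = -1.
v=11: a=11^-1·(≡3), b=11^-2·(≡7) mod 11; (3|11)=+1, (7|11)=-1; (−1)^{-1·-2·5}·(+1)^-2·(-1)^-1 = -1.
(-14586, 21 / ℚ) ramifies at {2, 3, 11, 13}: a division algebra.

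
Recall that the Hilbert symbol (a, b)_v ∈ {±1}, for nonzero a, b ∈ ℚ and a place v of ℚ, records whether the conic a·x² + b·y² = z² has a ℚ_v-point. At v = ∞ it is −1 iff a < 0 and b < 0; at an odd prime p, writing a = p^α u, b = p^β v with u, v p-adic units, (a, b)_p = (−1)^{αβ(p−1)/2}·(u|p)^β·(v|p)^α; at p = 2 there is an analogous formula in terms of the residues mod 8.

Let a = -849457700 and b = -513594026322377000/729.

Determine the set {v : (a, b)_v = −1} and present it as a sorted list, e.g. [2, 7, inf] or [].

[2, 5, 7, inf]

(a, b) ≡ (-29393, -170) mod (ℚ^×)²; places V = {2, 3, 5, 7, 11, 13, 17, 19, ∞}.
(a,b)_17: α=3, u≡7; β=5, v≡10 (mod 17); (7|17)=-1, (10|17)=-1; sign (−1)^0·-1^5·-1^3 = +1.
(a,b)_7: α=1, u≡4; β=2, v≡5 (mod 7); (4|7)=+1, (5|7)=-1; sign (−1)^0·+1^2·-1^1 = -1.
(a,b)_19: α=1, u≡11; β=2, v≡7 (mod 19); (11|19)=+1, (7|19)=+1; sign (−1)^0·+1^2·+1^1 = +1.
(a,b)_11: α=0, u≡8; β=2, v≡6 (mod 11); (8|11)=-1, (6|11)=-1; sign (−1)^0·-1^2·-1^0 = +1.
(a,b)_3: α=0, u≡1; β=-6, v≡1 (mod 3); (1|3)=+1, (1|3)=+1; sign (−1)^0·+1^-6·+1^0 = +1.
(a,b)_13: α=1, u≡1; β=2, v≡9 (mod 13); (1|13)=+1, (9|13)=+1; sign (−1)^0·+1^2·+1^1 = +1.
(a,b)_∞: sgn(-29393)=−, sgn(-170)=−, so -1.
(a,b)_5: α=2, u≡2; β=3, v≡1 (mod 5); (2|5)=-1, (1|5)=+1; sign (−1)^0·-1^3·+1^2 = -1.
(a,b)_2: α=2, β=3; u≡7, v≡3 (mod 8); ε(u)ε(v)=1·1, αω(v)=2·1, βω(u)=3·0; sum ≡ 1  ⇒  -1.
Ram(-29393, -170) = {2, 5, 7, ∞}; no ℚ_2-point on the conic.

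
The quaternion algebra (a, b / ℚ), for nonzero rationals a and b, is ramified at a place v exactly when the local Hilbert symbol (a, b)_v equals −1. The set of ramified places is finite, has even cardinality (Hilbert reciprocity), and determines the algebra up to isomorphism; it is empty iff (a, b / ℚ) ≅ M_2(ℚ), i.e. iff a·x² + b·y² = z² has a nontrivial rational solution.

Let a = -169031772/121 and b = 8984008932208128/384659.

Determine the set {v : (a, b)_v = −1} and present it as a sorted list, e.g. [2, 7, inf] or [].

(a, b) ≡ (-7, 858) mod (ℚ^×)²; places V = {2, 3, 7, 11, 13, 17, ∞}.
(a,b)_7: α=3, u≡5; β=4, v≡4 (mod 7); (5|7)=-1, (4|7)=+1; sign (−1)^0·-1^4·+1^3 = +1.
(a,b)_17: α=0, u≡5; β=-2, v≡9 (mod 17); (5|17)=-1, (9|17)=+1; sign (−1)^0·-1^-2·+1^0 = +1.
(a,b)_3: α=6, u≡2; β=9, v≡1 (mod 3); (2|3)=-1, (1|3)=+1; sign (−1)^0·-1^9·+1^6 = -1.
(a,b)_13: α=2, u≡8; β=5, v≡3 (mod 13); (8|13)=-1, (3|13)=+1; sign (−1)^0·-1^5·+1^2 = -1.
(a,b)_11: α=-2, u≡3; β=-3, v≡9 (mod 11); (3|11)=+1, (9|11)=+1; sign (−1)^0·+1^-3·+1^-2 = +1.
(a,b)_∞: sgn(-7)=−, sgn(858)=+, so +1.
(a,b)_2: α=2, β=9; u≡1, v≡5 (mod 8); ε(u)ε(v)=0·0, αω(v)=2·1, βω(u)=9·0; sum ≡ 0  ⇒  +1.
Ram(-7, 858) = {3, 13}; no ℚ_3-point on the conic.

[3, 13]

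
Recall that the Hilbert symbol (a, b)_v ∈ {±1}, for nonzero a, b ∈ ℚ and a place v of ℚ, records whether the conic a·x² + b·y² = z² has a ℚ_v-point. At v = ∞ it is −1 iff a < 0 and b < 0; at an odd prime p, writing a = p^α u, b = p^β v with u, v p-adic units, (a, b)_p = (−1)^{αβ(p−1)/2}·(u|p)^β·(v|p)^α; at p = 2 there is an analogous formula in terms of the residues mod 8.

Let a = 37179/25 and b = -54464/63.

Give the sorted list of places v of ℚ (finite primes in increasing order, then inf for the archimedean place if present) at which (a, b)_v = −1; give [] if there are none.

[2, 17, 23, 37]

Mod squares: a ≡ 51, b ≡ -5957. Check v ∈ {∞, 2, 3, 5, 7, 17, 23, 37}.
v=23: a=23^0·(≡17), b=23^1·(≡19) mod 23; (17|23)=-1, (19|23)=-1; (−1)^{0·1·11}·(-1)^1·(-1)^0 = -1.
v=37: a=37^0·(≡19), b=37^1·(≡6) mod 37; (19|37)=-1, (6|37)=-1; (−1)^{0·1·18}·(-1)^1·(-1)^0 = -1.
v=2: v_2(a)=0, v_2(b)=6; units ≡ 3, 3 (mod 8); ε·ε+αω+βω = 1·1+0·1+6·1 ≡ 1  ⇒  (a,b)_2 = -1.
v=5: a=5^-2·(≡4), b=5^0·(≡2) mod 5; (4|5)=+1, (2|5)=-1; (−1)^{-2·0·2}·(+1)^0·(-1)^-2 = +1.
v=7: a=7^0·(≡4), b=7^-1·(≡5) mod 7; (4|7)=+1, (5|7)=-1; (−1)^{0·-1·3}·(+1)^-1·(-1)^0 = +1.
v=17: a=17^1·(≡12), b=17^0·(≡6) mod 17; (12|17)=-1, (6|17)=-1; (−1)^{1·0·8}·(-1)^0·(-1)^1 = -1.
v=∞: 51 > 0 and -5957 < 0  ⇒  (a,b)_∞ = +1.
v=3: a=3^7·(≡2), b=3^-2·(≡1) mod 3; (2|3)=-1, (1|3)=+1; (−1)^{7·-2·1}·(-1)^-2·(+1)^7 = +1.
|Ram(51, -5957)| = 4, even; anisotropic at {2, 17, 23, 37}.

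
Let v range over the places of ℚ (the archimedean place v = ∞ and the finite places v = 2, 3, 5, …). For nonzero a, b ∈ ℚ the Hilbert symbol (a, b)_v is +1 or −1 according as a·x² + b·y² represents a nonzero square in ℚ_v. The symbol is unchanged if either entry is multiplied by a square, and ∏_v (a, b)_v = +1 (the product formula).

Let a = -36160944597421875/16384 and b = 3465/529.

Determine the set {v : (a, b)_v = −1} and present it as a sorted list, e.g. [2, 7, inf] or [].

[7, 11]

(a, b) ≡ (-7315, 385) mod (ℚ^×)²; places V = {2, 3, 5, 7, 11, 19, 23, ∞}.
(a,b)_23: α=0, u≡5; β=-2, v≡15 (mod 23); (5|23)=-1, (15|23)=-1; sign (−1)^0·-1^-2·-1^0 = +1.
(a,b)_7: α=5, u≡3; β=1, v≡3 (mod 7); (3|7)=-1, (3|7)=-1; sign (−1)^1·-1^1·-1^5 = -1.
(a,b)_2: α=-14, β=0; u≡5, v≡1 (mod 8); ε(u)ε(v)=0·0, αω(v)=-14·0, βω(u)=0·1; sum ≡ 0  ⇒  +1.
(a,b)_11: α=5, u≡8; β=1, v≡7 (mod 11); (8|11)=-1, (7|11)=-1; sign (−1)^1·-1^1·-1^5 = -1.
(a,b)_19: α=1, u≡14; β=0, v≡4 (mod 19); (14|19)=-1, (4|19)=+1; sign (−1)^0·-1^0·+1^1 = +1.
(a,b)_3: α=2, u≡2; β=2, v≡1 (mod 3); (2|3)=-1, (1|3)=+1; sign (−1)^0·-1^2·+1^2 = +1.
(a,b)_5: α=7, u≡2; β=1, v≡2 (mod 5); (2|5)=-1, (2|5)=-1; sign (−1)^0·-1^1·-1^7 = +1.
(a,b)_∞: sgn(-7315)=−, sgn(385)=+, so +1.
|Ram(-7315, 385)| = 2, even; anisotropic at {7, 11}.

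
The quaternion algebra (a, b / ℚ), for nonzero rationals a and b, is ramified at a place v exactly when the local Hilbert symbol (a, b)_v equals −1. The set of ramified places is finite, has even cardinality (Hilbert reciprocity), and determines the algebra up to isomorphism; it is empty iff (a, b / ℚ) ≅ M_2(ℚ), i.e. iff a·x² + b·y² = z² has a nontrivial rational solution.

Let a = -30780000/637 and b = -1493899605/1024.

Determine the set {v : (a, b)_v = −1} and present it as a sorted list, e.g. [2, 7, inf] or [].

(a, b) ≡ (-494, -2049245) mod (ℚ^×)²; places V = {2, 3, 5, 7, 11, 13, 19, 37, 53, ∞}.
(a,b)_5: α=4, u≡1; β=1, v≡1 (mod 5); (1|5)=+1, (1|5)=+1; sign (−1)^0·+1^1·+1^4 = +1.
(a,b)_13: α=-1, u≡10; β=0, v≡1 (mod 13); (10|13)=+1, (1|13)=+1; sign (−1)^0·+1^0·+1^-1 = +1.
(a,b)_2: α=5, β=-10; u≡1, v≡3 (mod 8); ε(u)ε(v)=0·1, αω(v)=5·1, βω(u)=-10·0; sum ≡ 1  ⇒  -1.
(a,b)_7: α=-2, u≡6; β=0, v≡6 (mod 7); (6|7)=-1, (6|7)=-1; sign (−1)^0·-1^0·-1^-2 = +1.
(a,b)_37: α=0, u≡19; β=1, v≡16 (mod 37); (19|37)=-1, (16|37)=+1; sign (−1)^0·-1^1·+1^0 = -1.
(a,b)_19: α=1, u≡13; β=1, v≡10 (mod 19); (13|19)=-1, (10|19)=-1; sign (−1)^1·-1^1·-1^1 = -1.
(a,b)_∞: sgn(-494)=−, sgn(-2049245)=−, so -1.
(a,b)_11: α=0, u≡9; β=1, v≡3 (mod 11); (9|11)=+1, (3|11)=+1; sign (−1)^0·+1^1·+1^0 = +1.
(a,b)_53: α=0, u≡15; β=1, v≡37 (mod 53); (15|53)=+1, (37|53)=+1; sign (−1)^0·+1^1·+1^0 = +1.
(a,b)_3: α=4, u≡1; β=6, v≡1 (mod 3); (1|3)=+1, (1|3)=+1; sign (−1)^0·+1^6·+1^4 = +1.
|Ram(-494, -2049245)| = 4, even; anisotropic at {2, 19, 37, ∞}.

[2, 19, 37, inf]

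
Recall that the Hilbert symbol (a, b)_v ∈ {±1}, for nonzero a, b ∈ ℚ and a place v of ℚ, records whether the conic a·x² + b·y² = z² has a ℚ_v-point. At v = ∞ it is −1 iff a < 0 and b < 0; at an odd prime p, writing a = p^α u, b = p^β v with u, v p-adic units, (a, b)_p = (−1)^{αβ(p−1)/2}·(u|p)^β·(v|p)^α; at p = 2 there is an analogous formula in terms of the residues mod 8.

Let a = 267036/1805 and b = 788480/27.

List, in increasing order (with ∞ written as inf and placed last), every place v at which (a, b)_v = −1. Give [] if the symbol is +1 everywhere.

[5, 7]

(a, b) ≡ (1155, 2310) mod (ℚ^×)²; places V = {2, 3, 5, 7, 11, 17, 19, ∞}.
(a,b)_19: α=-2, u≡2; β=0, v≡7 (mod 19); (2|19)=-1, (7|19)=+1; sign (−1)^0·-1^0·+1^-2 = +1.
(a,b)_11: α=1, u≡10; β=1, v≡3 (mod 11); (10|11)=-1, (3|11)=+1; sign (−1)^1·-1^1·+1^1 = +1.
(a,b)_3: α=1, u≡1; β=-3, v≡2 (mod 3); (1|3)=+1, (2|3)=-1; sign (−1)^1·+1^-3·-1^1 = +1.
(a,b)_7: α=1, u≡2; β=1, v≡4 (mod 7); (2|7)=+1, (4|7)=+1; sign (−1)^1·+1^1·+1^1 = -1.
(a,b)_5: α=-1, u≡1; β=1, v≡3 (mod 5); (1|5)=+1, (3|5)=-1; sign (−1)^0·+1^1·-1^-1 = -1.
(a,b)_17: α=2, u≡2; β=0, v≡2 (mod 17); (2|17)=+1, (2|17)=+1; sign (−1)^0·+1^0·+1^2 = +1.
(a,b)_2: α=2, β=11; u≡3, v≡3 (mod 8); ε(u)ε(v)=1·1, αω(v)=2·1, βω(u)=11·1; sum ≡ 0  ⇒  +1.
(a,b)_∞: sgn(1155)=+, sgn(2310)=+, so +1.
|Ram(1155, 2310)| = 2, even; anisotropic at {5, 7}.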